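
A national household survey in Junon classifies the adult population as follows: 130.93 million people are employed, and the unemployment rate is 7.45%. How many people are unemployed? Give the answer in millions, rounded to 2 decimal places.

About 10.54 million are unemployed.

Let U be the number unemployed. The labor force is E + U, and U/(E+U) = 0.0745.
So U = 0.0745 × 130.93 / (1 − 0.0745) = 9.7543 / 0.9255 ≈ 10.54 million.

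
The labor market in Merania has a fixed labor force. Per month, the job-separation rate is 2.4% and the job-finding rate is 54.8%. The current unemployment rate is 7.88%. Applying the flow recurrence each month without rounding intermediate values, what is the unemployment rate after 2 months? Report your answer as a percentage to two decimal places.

With a fixed labor force, u_{t+1} = u_t + s·(1−u_t) − f·u_t = u_t·(1−s−f) + s.
Here 1−s−f = 0.428 and s = 0.024.
u_1 = 0.078800 × 0.428 + 0.024 = 0.057726.
u_2 = 0.057726 × 0.428 + 0.024 = 0.048707.

Unemployment rate after two months ≈ 4.87%.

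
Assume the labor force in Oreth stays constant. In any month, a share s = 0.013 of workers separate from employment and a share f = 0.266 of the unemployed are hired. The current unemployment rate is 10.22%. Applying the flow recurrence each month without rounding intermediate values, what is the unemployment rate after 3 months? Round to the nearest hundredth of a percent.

Unemployment rate after three months ≈ 6.74%.

With a fixed labor force, u_{t+1} = u_t + s·(1−u_t) − f·u_t = u_t·(1−s−f) + s.
Here 1−s−f = 0.721 and s = 0.013.
u_1 = 0.102200 × 0.721 + 0.013 = 0.086686.
u_2 = 0.086686 × 0.721 + 0.013 = 0.075501.
u_3 = 0.075501 × 0.721 + 0.013 = 0.067436.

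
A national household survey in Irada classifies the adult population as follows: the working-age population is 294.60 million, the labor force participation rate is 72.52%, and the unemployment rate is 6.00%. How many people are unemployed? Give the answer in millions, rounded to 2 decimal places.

About 12.82 million are unemployed.

Labor force = 0.7252 × 294.60 = 213.64 million.
Unemployed = 0.0600 × 213.64 ≈ 12.82 million.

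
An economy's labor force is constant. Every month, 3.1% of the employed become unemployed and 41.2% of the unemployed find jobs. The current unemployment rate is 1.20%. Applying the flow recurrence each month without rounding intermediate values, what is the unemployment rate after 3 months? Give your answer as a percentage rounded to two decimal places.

With a fixed labor force, u_{t+1} = u_t + s·(1−u_t) − f·u_t = u_t·(1−s−f) + s.
Here 1−s−f = 0.557 and s = 0.031.
u_1 = 0.012000 × 0.557 + 0.031 = 0.037684.
u_2 = 0.037684 × 0.557 + 0.031 = 0.051990.
u_3 = 0.051990 × 0.557 + 0.031 = 0.059958.

Unemployment rate after three months ≈ 6.00%.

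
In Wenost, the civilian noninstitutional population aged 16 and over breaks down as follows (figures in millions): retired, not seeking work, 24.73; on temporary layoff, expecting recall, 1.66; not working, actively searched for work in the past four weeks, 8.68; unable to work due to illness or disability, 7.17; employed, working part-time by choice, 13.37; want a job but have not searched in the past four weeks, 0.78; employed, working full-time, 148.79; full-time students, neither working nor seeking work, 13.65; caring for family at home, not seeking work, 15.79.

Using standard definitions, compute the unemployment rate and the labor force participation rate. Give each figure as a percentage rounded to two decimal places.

Employed = 13.37 + 148.79 = 162.16 million.
Unemployed = 1.66 + 8.68 = 10.34 million (jobless and actively searching, or on temporary layoff).
Labor force = 162.16 + 10.34 = 172.50 million.
Not in labor force = 24.73 + 7.17 + 0.78 + 13.65 + 15.79 = 62.12 million (those not working and not actively searching are outside the labor force — including those who want a job but have given up searching).
Civilian working-age population = 172.50 + 62.12 = 234.62 million.
Unemployment rate = 10.34 / 172.50 = 5.99%.
Labor force participation rate = 172.50 / 234.62 = 73.52%.

Unemployment rate ≈ 5.99%; labor force participation rate ≈ 73.52%.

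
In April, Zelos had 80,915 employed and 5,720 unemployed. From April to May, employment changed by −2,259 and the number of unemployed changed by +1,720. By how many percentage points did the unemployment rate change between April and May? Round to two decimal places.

The unemployment rate changed by +2.04 percentage points.

April: labor force = 80,915 + 5,720 = 86,635; u = 5,720/86,635 = 6.60%.
May: labor force = 78,656 + 7,440 = 86,096; u = 7,440/86,096 = 8.64%.
Change = 8.64% − 6.60% = +2.04 pp.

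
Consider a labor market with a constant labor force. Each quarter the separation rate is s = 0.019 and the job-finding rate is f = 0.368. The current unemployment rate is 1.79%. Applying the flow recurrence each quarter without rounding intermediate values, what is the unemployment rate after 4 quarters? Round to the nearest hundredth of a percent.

Unemployment rate after four quarters ≈ 4.47%.

With a fixed labor force, u_{t+1} = u_t + s·(1−u_t) − f·u_t = u_t·(1−s−f) + s.
Here 1−s−f = 0.613 and s = 0.019.
u_1 = 0.017900 × 0.613 + 0.019 = 0.029973.
u_2 = 0.029973 × 0.613 + 0.019 = 0.037373.
u_3 = 0.037373 × 0.613 + 0.019 = 0.041910.
u_4 = 0.041910 × 0.613 + 0.019 = 0.044691.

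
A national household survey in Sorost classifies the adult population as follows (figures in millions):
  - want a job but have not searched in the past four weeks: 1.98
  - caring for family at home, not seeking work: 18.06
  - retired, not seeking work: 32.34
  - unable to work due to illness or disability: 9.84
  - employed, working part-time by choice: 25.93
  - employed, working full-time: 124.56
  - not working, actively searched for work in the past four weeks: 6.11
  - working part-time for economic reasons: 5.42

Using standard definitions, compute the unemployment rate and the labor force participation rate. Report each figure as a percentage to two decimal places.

Employed = 25.93 + 124.56 + 5.42 = 155.91 million (anyone who worked, including part-time for economic reasons, counts as employed).
Unemployed = 6.11 million.
Labor force = 155.91 + 6.11 = 162.02 million.
Not in labor force = 1.98 + 18.06 + 32.34 + 9.84 = 62.22 million (those not working and not actively searching are outside the labor force — including those who want a job but have given up searching).
Civilian working-age population = 162.02 + 62.22 = 224.24 million.
Unemployment rate = 6.11 / 162.02 = 3.77%.
Labor force participation rate = 162.02 / 224.24 = 72.25%.

Unemployment rate ≈ 3.77%; labor force participation rate ≈ 72.25%.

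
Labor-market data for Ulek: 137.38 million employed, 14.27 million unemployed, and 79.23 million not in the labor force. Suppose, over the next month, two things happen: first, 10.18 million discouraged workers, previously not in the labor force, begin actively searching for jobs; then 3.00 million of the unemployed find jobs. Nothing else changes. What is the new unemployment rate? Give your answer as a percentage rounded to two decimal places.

New unemployment rate ≈ 13.25%.

Initially, labor force = 137.38 + 14.27 = 151.65 million, so u = 14.27/151.65 = 9.41%.
After the first change, unemployed and labor force both rise by 10.18 → E = 137.38, U = 24.45, labor force = 161.83 million.
After the second change, unemployed falls and employed rises by 3.00; labor force unchanged → E = 140.38, U = 21.45, labor force = 161.83 million.
New unemployment rate = 21.45 / 161.83 = 13.25%.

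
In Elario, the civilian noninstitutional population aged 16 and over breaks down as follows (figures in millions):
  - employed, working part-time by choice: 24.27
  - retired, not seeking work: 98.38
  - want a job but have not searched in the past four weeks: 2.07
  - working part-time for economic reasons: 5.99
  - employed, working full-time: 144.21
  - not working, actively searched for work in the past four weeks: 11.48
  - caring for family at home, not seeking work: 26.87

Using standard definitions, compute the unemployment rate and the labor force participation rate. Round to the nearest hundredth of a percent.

Unemployment rate ≈ 6.17%; labor force participation rate ≈ 59.36%.

Employed = 24.27 + 5.99 + 144.21 = 174.47 million (anyone who worked, including part-time for economic reasons, counts as employed).
Unemployed = 11.48 million.
Labor force = 174.47 + 11.48 = 185.95 million.
Not in labor force = 98.38 + 2.07 + 26.87 = 127.32 million (those not working and not actively searching are outside the labor force — including those who want a job but have given up searching).
Civilian working-age population = 185.95 + 127.32 = 313.27 million.
Unemployment rate = 11.48 / 185.95 = 6.17%.
Labor force participation rate = 185.95 / 313.27 = 59.36%.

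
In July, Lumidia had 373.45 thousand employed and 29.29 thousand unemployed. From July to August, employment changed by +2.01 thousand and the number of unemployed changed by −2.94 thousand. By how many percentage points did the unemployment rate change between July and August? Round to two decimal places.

The unemployment rate changed by −0.71 percentage points.

July: labor force = 373.45 + 29.29 = 402.74; u = 29.29/402.74 = 7.27%.
August: labor force = 375.46 + 26.35 = 401.81; u = 26.35/401.81 = 6.56%.
Change = 6.56% − 7.27% = −0.71 pp.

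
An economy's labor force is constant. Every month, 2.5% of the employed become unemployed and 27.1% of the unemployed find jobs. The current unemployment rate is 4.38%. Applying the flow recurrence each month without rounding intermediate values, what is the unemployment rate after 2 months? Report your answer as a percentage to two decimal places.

Unemployment rate after two months ≈ 6.43%.

With a fixed labor force, u_{t+1} = u_t + s·(1−u_t) − f·u_t = u_t·(1−s−f) + s.
Here 1−s−f = 0.704 and s = 0.025.
u_1 = 0.043800 × 0.704 + 0.025 = 0.055835.
u_2 = 0.055835 × 0.704 + 0.025 = 0.064308.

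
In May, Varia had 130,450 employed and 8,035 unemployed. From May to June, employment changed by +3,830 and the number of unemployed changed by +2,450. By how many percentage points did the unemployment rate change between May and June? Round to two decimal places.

May: labor force = 130,450 + 8,035 = 138,485; u = 8,035/138,485 = 5.80%.
June: labor force = 134,280 + 10,485 = 144,765; u = 10,485/144,765 = 7.24%.
Change = 7.24% − 5.80% = +1.44 pp.

The unemployment rate changed by +1.44 percentage points.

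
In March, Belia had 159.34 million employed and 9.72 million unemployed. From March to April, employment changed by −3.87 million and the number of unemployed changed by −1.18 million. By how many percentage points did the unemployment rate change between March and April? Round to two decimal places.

The unemployment rate changed by −0.54 percentage points.

March: labor force = 159.34 + 9.72 = 169.06; u = 9.72/169.06 = 5.75%.
April: labor force = 155.47 + 8.54 = 164.01; u = 8.54/164.01 = 5.21%.
Change = 5.21% − 5.75% = −0.54 pp.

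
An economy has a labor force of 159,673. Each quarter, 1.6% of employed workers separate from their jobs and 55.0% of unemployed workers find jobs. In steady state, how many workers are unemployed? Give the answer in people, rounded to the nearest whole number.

Steady-state unemployment rate u* = s/(s+f) = 1.6/(1.6+55.0) = 0.028269.
Unemployed = u* × labor force = 0.028269 × 159,673 ≈ 4,514.

About 4,514 are unemployed in steady state.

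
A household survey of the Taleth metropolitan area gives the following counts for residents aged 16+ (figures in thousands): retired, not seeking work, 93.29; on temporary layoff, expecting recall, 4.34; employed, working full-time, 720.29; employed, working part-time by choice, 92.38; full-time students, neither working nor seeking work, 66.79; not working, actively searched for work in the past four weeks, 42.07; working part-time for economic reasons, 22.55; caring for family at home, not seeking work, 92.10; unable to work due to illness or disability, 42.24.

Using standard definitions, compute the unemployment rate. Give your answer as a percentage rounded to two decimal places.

Unemployment rate ≈ 5.26%.

Employed = 720.29 + 92.38 + 22.55 = 835.22 thousand (anyone who worked, including part-time for economic reasons, counts as employed).
Unemployed = 4.34 + 42.07 = 46.41 thousand (jobless and actively searching, or on temporary layoff).
Labor force = 835.22 + 46.41 = 881.63 thousand.
Unemployment rate = 46.41 / 881.63 = 5.26%.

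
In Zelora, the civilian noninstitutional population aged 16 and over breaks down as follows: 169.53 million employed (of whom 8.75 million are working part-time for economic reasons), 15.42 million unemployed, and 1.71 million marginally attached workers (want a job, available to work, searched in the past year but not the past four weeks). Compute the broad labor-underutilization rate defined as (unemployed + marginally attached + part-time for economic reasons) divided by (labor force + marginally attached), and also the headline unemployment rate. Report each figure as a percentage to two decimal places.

Broad underutilization rate ≈ 13.86%; headline unemployment rate ≈ 8.34%.

Labor force = 169.53 + 15.42 = 184.95 million.
Numerator = 15.42 + 1.71 + 8.75 = 25.88 million.
Denominator = 184.95 + 1.71 = 186.66 million.
Broad rate = 25.88 / 186.66 = 13.86%.
Headline unemployment rate = 15.42 / 184.95 = 8.34%.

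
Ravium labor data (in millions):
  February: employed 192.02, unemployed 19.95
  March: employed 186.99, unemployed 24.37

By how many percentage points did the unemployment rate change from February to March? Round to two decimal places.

February: labor force = 192.02 + 19.95 = 211.97; u = 19.95/211.97 = 9.41%.
March: labor force = 186.99 + 24.37 = 211.36; u = 24.37/211.36 = 11.53%.
Change = 11.53% − 9.41% = +2.12 pp.

The unemployment rate changed by +2.12 percentage points.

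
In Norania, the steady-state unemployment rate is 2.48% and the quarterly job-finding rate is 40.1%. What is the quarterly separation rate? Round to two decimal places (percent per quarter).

From u* = s/(s+f): s = u·f/(1−u).
s = 0.0248 × 40.1 / (1 − 0.0248) = 0.9945 / 0.9752 ≈ 1.02% per quarter.

Separation rate ≈ 1.02% per quarter.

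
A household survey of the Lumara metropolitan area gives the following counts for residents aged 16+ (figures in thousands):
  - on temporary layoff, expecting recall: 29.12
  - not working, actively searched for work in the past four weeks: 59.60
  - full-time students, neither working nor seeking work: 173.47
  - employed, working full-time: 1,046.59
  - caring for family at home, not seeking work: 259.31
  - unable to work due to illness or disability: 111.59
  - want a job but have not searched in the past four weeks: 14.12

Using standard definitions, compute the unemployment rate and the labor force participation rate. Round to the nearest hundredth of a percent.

Unemployment rate ≈ 7.81%; labor force participation rate ≈ 67.03%.

Employed = 1,046.59 thousand.
Unemployed = 29.12 + 59.60 = 88.72 thousand (jobless and actively searching, or on temporary layoff).
Labor force = 1,046.59 + 88.72 = 1,135.31 thousand.
Not in labor force = 173.47 + 259.31 + 111.59 + 14.12 = 558.49 thousand (those not working and not actively searching are outside the labor force — including those who want a job but have given up searching).
Civilian working-age population = 1,135.31 + 558.49 = 1,693.80 thousand.
Unemployment rate = 88.72 / 1,135.31 = 7.81%.
Labor force participation rate = 1,135.31 / 1,693.80 = 67.03%.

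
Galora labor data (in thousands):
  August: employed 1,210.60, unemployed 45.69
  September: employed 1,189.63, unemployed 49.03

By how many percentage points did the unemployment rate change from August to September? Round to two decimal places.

The unemployment rate changed by +0.32 percentage points.

August: labor force = 1,210.60 + 45.69 = 1,256.29; u = 45.69/1,256.29 = 3.64%.
September: labor force = 1,189.63 + 49.03 = 1,238.66; u = 49.03/1,238.66 = 3.96%.
Change = 3.96% − 3.64% = +0.32 pp.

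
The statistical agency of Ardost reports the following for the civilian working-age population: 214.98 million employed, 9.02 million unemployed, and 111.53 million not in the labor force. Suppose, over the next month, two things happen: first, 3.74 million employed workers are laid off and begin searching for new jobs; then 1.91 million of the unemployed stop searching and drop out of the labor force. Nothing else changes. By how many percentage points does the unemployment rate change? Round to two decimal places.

The unemployment rate changes by +0.86 percentage points.

Initially, labor force = 214.98 + 9.02 = 224.00 million, so u = 9.02/224.00 = 4.03%.
After the first change, employed falls and unemployed rises by 3.74; labor force unchanged → E = 211.24, U = 12.76, labor force = 224.00 million.
After the second change, unemployed and labor force both fall by 1.91 → E = 211.24, U = 10.85, labor force = 222.09 million.
New unemployment rate = 10.85 / 222.09 = 4.89%.
Change = 4.89% − 4.03% = +0.86 percentage points.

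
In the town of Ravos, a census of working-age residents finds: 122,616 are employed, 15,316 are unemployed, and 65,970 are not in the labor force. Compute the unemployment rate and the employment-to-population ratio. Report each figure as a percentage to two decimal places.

Labor force = employed + unemployed = 122,616 + 15,316 = 137,932.
Working-age population = 137,932 + 65,970 = 203,902.
Unemployment rate = 15,316 / 137,932 = 11.10%.
Employment-population ratio = 122,616 / 203,902 = 60.13%.

Unemployment rate ≈ 11.10%; employment-population ratio ≈ 60.13%.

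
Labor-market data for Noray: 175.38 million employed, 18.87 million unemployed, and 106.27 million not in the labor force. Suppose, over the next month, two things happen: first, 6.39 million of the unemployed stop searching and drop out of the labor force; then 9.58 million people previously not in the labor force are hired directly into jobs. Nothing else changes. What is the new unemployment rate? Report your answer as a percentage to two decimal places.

New unemployment rate ≈ 6.32%.

Initially, labor force = 175.38 + 18.87 = 194.25 million, so u = 18.87/194.25 = 9.71%.
After the first change, unemployed and labor force both fall by 6.39 → E = 175.38, U = 12.48, labor force = 187.86 million.
After the second change, employed and labor force both rise by 9.58; unemployed unchanged → E = 184.96, U = 12.48, labor force = 197.44 million.
New unemployment rate = 12.48 / 197.44 = 6.32%.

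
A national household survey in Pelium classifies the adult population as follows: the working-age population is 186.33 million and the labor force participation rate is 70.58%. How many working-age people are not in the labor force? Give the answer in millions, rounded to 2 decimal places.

Share not in the labor force = 1 − 0.7058 = 0.2942.
Not in labor force = 0.2942 × 186.33 ≈ 54.82 million.

About 54.82 million are not in the labor force.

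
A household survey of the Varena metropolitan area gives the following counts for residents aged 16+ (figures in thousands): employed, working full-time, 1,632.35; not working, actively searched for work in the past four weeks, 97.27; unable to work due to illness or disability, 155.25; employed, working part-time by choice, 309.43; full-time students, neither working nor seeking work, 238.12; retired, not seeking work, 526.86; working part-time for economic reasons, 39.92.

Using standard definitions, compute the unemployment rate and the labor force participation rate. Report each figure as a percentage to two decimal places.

Unemployment rate ≈ 4.68%; labor force participation rate ≈ 69.32%.

Employed = 1,632.35 + 309.43 + 39.92 = 1,981.70 thousand (anyone who worked, including part-time for economic reasons, counts as employed).
Unemployed = 97.27 thousand.
Labor force = 1,981.70 + 97.27 = 2,078.97 thousand.
Not in labor force = 155.25 + 238.12 + 526.86 = 920.23 thousand (those not working and not actively searching are outside the labor force).
Civilian working-age population = 2,078.97 + 920.23 = 2,999.20 thousand.
Unemployment rate = 97.27 / 2,078.97 = 4.68%.
Labor force participation rate = 2,078.97 / 2,999.20 = 69.32%.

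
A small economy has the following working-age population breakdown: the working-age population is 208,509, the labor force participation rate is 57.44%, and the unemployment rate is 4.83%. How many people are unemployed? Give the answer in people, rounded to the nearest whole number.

About 5,785 are unemployed.

Labor force = 0.5744 × 208,509 = 119,768.
Unemployed = 0.0483 × 119,768 ≈ 5,785.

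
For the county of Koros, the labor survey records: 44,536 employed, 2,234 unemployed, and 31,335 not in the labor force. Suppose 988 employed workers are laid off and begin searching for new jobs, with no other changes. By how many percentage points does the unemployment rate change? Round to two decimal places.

Initially, labor force = 44,536 + 2,234 = 46,770, so u = 2,234/46,770 = 4.78%.
After the change, employed falls and unemployed rises by 988; labor force unchanged → E = 43,548, U = 3,222, labor force = 46,770.
New unemployment rate = 3,222 / 46,770 = 6.89%.
Change = 6.89% − 4.78% = +2.11 percentage points.

The unemployment rate changes by +2.11 percentage points.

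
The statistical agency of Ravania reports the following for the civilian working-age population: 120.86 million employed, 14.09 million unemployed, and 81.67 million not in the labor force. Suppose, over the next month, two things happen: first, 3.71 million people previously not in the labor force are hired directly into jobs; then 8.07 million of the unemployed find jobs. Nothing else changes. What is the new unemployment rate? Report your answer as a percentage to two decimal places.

New unemployment rate ≈ 4.34%.

Initially, labor force = 120.86 + 14.09 = 134.95 million, so u = 14.09/134.95 = 10.44%.
After the first change, employed and labor force both rise by 3.71; unemployed unchanged → E = 124.57, U = 14.09, labor force = 138.66 million.
After the second change, unemployed falls and employed rises by 8.07; labor force unchanged → E = 132.64, U = 6.02, labor force = 138.66 million.
New unemployment rate = 6.02 / 138.66 = 4.34%.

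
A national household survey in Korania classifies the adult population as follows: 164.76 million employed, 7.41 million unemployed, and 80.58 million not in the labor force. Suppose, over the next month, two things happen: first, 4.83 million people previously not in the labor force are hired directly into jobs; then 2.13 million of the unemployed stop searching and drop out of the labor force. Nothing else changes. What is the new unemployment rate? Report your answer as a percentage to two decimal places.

Initially, labor force = 164.76 + 7.41 = 172.17 million, so u = 7.41/172.17 = 4.30%.
After the first change, employed and labor force both rise by 4.83; unemployed unchanged → E = 169.59, U = 7.41, labor force = 177.00 million.
After the second change, unemployed and labor force both fall by 2.13 → E = 169.59, U = 5.28, labor force = 174.87 million.
New unemployment rate = 5.28 / 174.87 = 3.02%.

New unemployment rate ≈ 3.02%.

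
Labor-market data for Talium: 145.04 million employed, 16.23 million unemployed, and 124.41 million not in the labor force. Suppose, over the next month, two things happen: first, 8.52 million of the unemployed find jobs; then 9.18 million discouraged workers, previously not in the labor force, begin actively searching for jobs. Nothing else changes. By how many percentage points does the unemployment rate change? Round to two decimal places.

Initially, labor force = 145.04 + 16.23 = 161.27 million, so u = 16.23/161.27 = 10.06%.
After the first change, unemployed falls and employed rises by 8.52; labor force unchanged → E = 153.56, U = 7.71, labor force = 161.27 million.
After the second change, unemployed and labor force both rise by 9.18 → E = 153.56, U = 16.89, labor force = 170.45 million.
New unemployment rate = 16.89 / 170.45 = 9.91%.
Change = 9.91% − 10.06% = −0.15 percentage points.

The unemployment rate changes by −0.15 percentage points.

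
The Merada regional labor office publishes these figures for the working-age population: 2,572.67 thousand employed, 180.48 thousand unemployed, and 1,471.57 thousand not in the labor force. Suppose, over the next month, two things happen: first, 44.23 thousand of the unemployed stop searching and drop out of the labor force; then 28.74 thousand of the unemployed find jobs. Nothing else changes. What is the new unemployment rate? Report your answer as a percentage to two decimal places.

Initially, labor force = 2,572.67 + 180.48 = 2,753.15 thousand, so u = 180.48/2,753.15 = 6.56%.
After the first change, unemployed and labor force both fall by 44.23 → E = 2,572.67, U = 136.25, labor force = 2,708.92 thousand.
After the second change, unemployed falls and employed rises by 28.74; labor force unchanged → E = 2,601.41, U = 107.51, labor force = 2,708.92 thousand.
New unemployment rate = 107.51 / 2,708.92 = 3.97%.

New unemployment rate ≈ 3.97%.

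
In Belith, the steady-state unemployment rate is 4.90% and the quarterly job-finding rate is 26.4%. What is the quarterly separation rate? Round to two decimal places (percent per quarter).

Separation rate ≈ 1.36% per quarter.

From u* = s/(s+f): s = u·f/(1−u).
s = 0.0490 × 26.4 / (1 − 0.0490) = 1.2936 / 0.9510 ≈ 1.36% per quarter.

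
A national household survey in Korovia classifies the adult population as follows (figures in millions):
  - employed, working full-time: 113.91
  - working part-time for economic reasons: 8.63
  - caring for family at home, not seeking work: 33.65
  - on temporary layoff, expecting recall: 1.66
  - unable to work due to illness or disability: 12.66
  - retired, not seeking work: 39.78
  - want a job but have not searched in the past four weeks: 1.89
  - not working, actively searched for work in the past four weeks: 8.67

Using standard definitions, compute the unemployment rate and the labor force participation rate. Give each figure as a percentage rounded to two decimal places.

Unemployment rate ≈ 7.77%; labor force participation rate ≈ 60.16%.

Employed = 113.91 + 8.63 = 122.54 million (anyone who worked, including part-time for economic reasons, counts as employed).
Unemployed = 1.66 + 8.67 = 10.33 million (jobless and actively searching, or on temporary layoff).
Labor force = 122.54 + 10.33 = 132.87 million.
Not in labor force = 33.65 + 12.66 + 39.78 + 1.89 = 87.98 million (those not working and not actively searching are outside the labor force — including those who want a job but have given up searching).
Civilian working-age population = 132.87 + 87.98 = 220.85 million.
Unemployment rate = 10.33 / 132.87 = 7.77%.
Labor force participation rate = 132.87 / 220.85 = 60.16%.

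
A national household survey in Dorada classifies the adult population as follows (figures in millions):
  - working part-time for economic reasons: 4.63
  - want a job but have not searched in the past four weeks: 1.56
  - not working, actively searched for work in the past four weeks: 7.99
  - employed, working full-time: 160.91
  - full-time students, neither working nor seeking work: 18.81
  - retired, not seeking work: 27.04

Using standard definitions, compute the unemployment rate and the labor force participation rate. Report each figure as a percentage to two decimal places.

Unemployment rate ≈ 4.60%; labor force participation rate ≈ 78.54%.

Employed = 4.63 + 160.91 = 165.54 million (anyone who worked, including part-time for economic reasons, counts as employed).
Unemployed = 7.99 million.
Labor force = 165.54 + 7.99 = 173.53 million.
Not in labor force = 1.56 + 18.81 + 27.04 = 47.41 million (those not working and not actively searching are outside the labor force — including those who want a job but have given up searching).
Civilian working-age population = 173.53 + 47.41 = 220.94 million.
Unemployment rate = 7.99 / 173.53 = 4.60%.
Labor force participation rate = 173.53 / 220.94 = 78.54%.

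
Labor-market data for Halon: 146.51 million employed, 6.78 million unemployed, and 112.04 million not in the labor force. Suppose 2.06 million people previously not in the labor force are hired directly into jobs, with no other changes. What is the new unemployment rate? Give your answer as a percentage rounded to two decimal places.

Initially, labor force = 146.51 + 6.78 = 153.29 million, so u = 6.78/153.29 = 4.42%.
After the change, employed and labor force both rise by 2.06; unemployed unchanged → E = 148.57, U = 6.78, labor force = 155.35 million.
New unemployment rate = 6.78 / 155.35 = 4.36%.

New unemployment rate ≈ 4.36%.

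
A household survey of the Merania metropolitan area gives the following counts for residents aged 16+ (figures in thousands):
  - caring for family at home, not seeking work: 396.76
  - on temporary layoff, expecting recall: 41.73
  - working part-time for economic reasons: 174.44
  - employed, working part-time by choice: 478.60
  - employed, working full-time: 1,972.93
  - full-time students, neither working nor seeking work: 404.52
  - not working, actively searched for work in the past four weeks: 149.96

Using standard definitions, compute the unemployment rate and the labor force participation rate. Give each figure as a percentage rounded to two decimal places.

Employed = 174.44 + 478.60 + 1,972.93 = 2,625.97 thousand (anyone who worked, including part-time for economic reasons, counts as employed).
Unemployed = 41.73 + 149.96 = 191.69 thousand (jobless and actively searching, or on temporary layoff).
Labor force = 2,625.97 + 191.69 = 2,817.66 thousand.
Not in labor force = 396.76 + 404.52 = 801.28 thousand (those not working and not actively searching are outside the labor force).
Civilian working-age population = 2,817.66 + 801.28 = 3,618.94 thousand.
Unemployment rate = 191.69 / 2,817.66 = 6.80%.
Labor force participation rate = 2,817.66 / 3,618.94 = 77.86%.

Unemployment rate ≈ 6.80%; labor force participation rate ≈ 77.86%.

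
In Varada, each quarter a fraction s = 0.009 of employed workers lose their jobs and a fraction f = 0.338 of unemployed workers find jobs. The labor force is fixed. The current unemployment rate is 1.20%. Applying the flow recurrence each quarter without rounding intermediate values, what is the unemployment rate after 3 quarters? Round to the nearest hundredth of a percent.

Unemployment rate after three quarters ≈ 2.21%.

With a fixed labor force, u_{t+1} = u_t + s·(1−u_t) − f·u_t = u_t·(1−s−f) + s.
Here 1−s−f = 0.653 and s = 0.009.
u_1 = 0.012000 × 0.653 + 0.009 = 0.016836.
u_2 = 0.016836 × 0.653 + 0.009 = 0.019994.
u_3 = 0.019994 × 0.653 + 0.009 = 0.022056.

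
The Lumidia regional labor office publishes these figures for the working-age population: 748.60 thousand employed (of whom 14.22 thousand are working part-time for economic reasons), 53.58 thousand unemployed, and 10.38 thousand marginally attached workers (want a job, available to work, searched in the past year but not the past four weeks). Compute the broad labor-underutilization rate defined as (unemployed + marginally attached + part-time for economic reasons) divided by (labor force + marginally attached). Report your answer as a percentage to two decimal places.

Broad underutilization rate ≈ 9.62%.

Labor force = 748.60 + 53.58 = 802.18 thousand.
Numerator = 53.58 + 10.38 + 14.22 = 78.18 thousand.
Denominator = 802.18 + 10.38 = 812.56 thousand.
Broad rate = 78.18 / 812.56 = 9.62%.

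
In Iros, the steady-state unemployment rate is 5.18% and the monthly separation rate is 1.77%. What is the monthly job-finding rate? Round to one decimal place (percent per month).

From u* = s/(s+f): f = s·(1−u)/u.
f = 1.77 × (1 − 0.0518) / 0.0518 = 1.6783 / 0.0518 ≈ 32.4% per month.

Job-finding rate ≈ 32.4% per month.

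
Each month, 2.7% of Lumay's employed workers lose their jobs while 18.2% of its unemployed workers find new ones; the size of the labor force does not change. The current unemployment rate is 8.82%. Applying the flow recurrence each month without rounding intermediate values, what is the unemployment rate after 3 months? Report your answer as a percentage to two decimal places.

Unemployment rate after three months ≈ 10.89%.

With a fixed labor force, u_{t+1} = u_t + s·(1−u_t) − f·u_t = u_t·(1−s−f) + s.
Here 1−s−f = 0.791 and s = 0.027.
u_1 = 0.088200 × 0.791 + 0.027 = 0.096766.
u_2 = 0.096766 × 0.791 + 0.027 = 0.103542.
u_3 = 0.103542 × 0.791 + 0.027 = 0.108902.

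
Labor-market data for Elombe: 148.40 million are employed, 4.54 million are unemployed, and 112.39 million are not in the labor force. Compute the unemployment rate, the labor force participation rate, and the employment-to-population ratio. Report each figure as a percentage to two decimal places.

Unemployment rate ≈ 2.97%; labor force participation rate ≈ 57.64%; employment-population ratio ≈ 55.93%.

Labor force = employed + unemployed = 148.40 + 4.54 = 152.94 million.
Working-age population = 152.94 + 112.39 = 265.33 million.
Unemployment rate = 4.54 / 152.94 = 2.97%.
Labor force participation rate = 152.94 / 265.33 = 57.64%.
Employment-population ratio = 148.40 / 265.33 = 55.93%.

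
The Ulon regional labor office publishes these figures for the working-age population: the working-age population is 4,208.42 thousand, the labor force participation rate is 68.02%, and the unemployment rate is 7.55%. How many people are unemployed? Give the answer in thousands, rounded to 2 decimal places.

About 216.12 thousand are unemployed.

Labor force = 0.6802 × 4,208.42 = 2,862.57 thousand.
Unemployed = 0.0755 × 2,862.57 ≈ 216.12 thousand.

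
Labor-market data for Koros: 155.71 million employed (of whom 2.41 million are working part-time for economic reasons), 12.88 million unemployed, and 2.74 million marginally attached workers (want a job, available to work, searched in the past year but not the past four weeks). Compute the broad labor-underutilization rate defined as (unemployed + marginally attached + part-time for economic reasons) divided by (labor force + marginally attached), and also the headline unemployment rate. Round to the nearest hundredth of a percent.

Labor force = 155.71 + 12.88 = 168.59 million.
Numerator = 12.88 + 2.74 + 2.41 = 18.03 million.
Denominator = 168.59 + 2.74 = 171.33 million.
Broad rate = 18.03 / 171.33 = 10.52%.
Headline unemployment rate = 12.88 / 168.59 = 7.64%.

Broad underutilization rate ≈ 10.52%; headline unemployment rate ≈ 7.64%.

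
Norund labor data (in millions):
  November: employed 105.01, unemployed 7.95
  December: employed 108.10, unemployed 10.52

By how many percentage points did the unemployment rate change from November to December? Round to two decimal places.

November: labor force = 105.01 + 7.95 = 112.96; u = 7.95/112.96 = 7.04%.
December: labor force = 108.10 + 10.52 = 118.62; u = 10.52/118.62 = 8.87%.
Change = 8.87% − 7.04% = +1.83 pp.

The unemployment rate changed by +1.83 percentage points.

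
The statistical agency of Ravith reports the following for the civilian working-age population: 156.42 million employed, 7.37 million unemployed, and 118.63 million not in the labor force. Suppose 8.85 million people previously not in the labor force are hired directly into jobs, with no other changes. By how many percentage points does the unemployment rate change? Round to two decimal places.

The unemployment rate changes by −0.23 percentage points.

Initially, labor force = 156.42 + 7.37 = 163.79 million, so u = 7.37/163.79 = 4.50%.
After the change, employed and labor force both rise by 8.85; unemployed unchanged → E = 165.27, U = 7.37, labor force = 172.64 million.
New unemployment rate = 7.37 / 172.64 = 4.27%.
Change = 4.27% − 4.50% = −0.23 percentage points.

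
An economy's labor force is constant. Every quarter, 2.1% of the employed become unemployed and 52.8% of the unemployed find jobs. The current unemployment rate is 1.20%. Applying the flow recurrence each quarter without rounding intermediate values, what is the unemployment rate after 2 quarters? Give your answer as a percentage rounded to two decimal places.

Unemployment rate after two quarters ≈ 3.29%.

With a fixed labor force, u_{t+1} = u_t + s·(1−u_t) − f·u_t = u_t·(1−s−f) + s.
Here 1−s−f = 0.451 and s = 0.021.
u_1 = 0.012000 × 0.451 + 0.021 = 0.026412.
u_2 = 0.026412 × 0.451 + 0.021 = 0.032912.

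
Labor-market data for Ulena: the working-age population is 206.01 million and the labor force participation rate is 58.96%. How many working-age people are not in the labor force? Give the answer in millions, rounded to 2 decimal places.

Share not in the labor force = 1 − 0.5896 = 0.4104.
Not in labor force = 0.4104 × 206.01 ≈ 84.55 million.

About 84.55 million are not in the labor force.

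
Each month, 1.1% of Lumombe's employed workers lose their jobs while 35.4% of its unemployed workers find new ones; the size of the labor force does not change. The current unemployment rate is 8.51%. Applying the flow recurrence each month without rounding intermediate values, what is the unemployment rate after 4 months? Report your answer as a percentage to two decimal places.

Unemployment rate after four months ≈ 3.91%.

With a fixed labor force, u_{t+1} = u_t + s·(1−u_t) − f·u_t = u_t·(1−s−f) + s.
Here 1−s−f = 0.635 and s = 0.011.
u_1 = 0.085100 × 0.635 + 0.011 = 0.065038.
u_2 = 0.065038 × 0.635 + 0.011 = 0.052299.
u_3 = 0.052299 × 0.635 + 0.011 = 0.044210.
u_4 = 0.044210 × 0.635 + 0.011 = 0.039073.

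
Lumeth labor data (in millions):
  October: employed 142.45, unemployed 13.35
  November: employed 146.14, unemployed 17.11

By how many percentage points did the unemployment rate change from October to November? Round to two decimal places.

The unemployment rate changed by +1.91 percentage points.

October: labor force = 142.45 + 13.35 = 155.80; u = 13.35/155.80 = 8.57%.
November: labor force = 146.14 + 17.11 = 163.25; u = 17.11/163.25 = 10.48%.
Change = 10.48% − 8.57% = +1.91 pp.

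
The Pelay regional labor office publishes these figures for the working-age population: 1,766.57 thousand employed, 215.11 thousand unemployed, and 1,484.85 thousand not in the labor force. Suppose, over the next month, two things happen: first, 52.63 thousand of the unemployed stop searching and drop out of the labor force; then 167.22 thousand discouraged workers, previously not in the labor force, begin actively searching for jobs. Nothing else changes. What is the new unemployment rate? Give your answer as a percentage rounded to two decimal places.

New unemployment rate ≈ 15.73%.

Initially, labor force = 1,766.57 + 215.11 = 1,981.68 thousand, so u = 215.11/1,981.68 = 10.85%.
After the first change, unemployed and labor force both fall by 52.63 → E = 1,766.57, U = 162.48, labor force = 1,929.05 thousand.
After the second change, unemployed and labor force both rise by 167.22 → E = 1,766.57, U = 329.70, labor force = 2,096.27 thousand.
New unemployment rate = 329.70 / 2,096.27 = 15.73%.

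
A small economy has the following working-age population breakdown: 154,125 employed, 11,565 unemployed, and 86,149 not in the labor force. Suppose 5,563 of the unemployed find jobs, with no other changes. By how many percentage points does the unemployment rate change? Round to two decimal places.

The unemployment rate changes by −3.36 percentage points.

Initially, labor force = 154,125 + 11,565 = 165,690, so u = 11,565/165,690 = 6.98%.
After the change, unemployed falls and employed rises by 5,563; labor force unchanged → E = 159,688, U = 6,002, labor force = 165,690.
New unemployment rate = 6,002 / 165,690 = 3.62%.
Change = 3.62% − 6.98% = −3.36 percentage points.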